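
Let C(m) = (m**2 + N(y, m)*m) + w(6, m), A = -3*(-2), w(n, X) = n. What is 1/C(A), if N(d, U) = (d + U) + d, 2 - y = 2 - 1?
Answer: 1/90 ≈ 0.011111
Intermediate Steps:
y = 1 (y = 2 - (2 - 1) = 2 - 1*1 = 2 - 1 = 1)
A = 6
N(d, U) = U + 2*d (N(d, U) = (U + d) + d = U + 2*d)
C(m) = 6 + m**2 + m*(2 + m) (C(m) = (m**2 + (m + 2*1)*m) + 6 = (m**2 + (m + 2)*m) + 6 = (m**2 + (2 + m)*m) + 6 = (m**2 + m*(2 + m)) + 6 = 6 + m**2 + m*(2 + m))
1/C(A) = 1/(6 + 2*6 + 2*6**2) = 1/(6 + 12 + 2*36) = 1/(6 + 12 + 72) = 1/90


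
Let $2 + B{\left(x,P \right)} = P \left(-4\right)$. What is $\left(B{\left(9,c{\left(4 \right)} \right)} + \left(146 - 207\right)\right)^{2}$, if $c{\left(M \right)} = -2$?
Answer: $3025$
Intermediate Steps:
$B{\left(x,P \right)} = -2 - 4 P$ ($B{\left(x,P \right)} = -2 + P \left(-4\right) = -2 - 4 P$)
$\left(B{\left(9,c{\left(4 \right)} \right)} + \left(146 - 207\right)\right)^{2} = \left(\left(-2 - -8\right) + \left(146 - 207\right)\right)^{2} = \left(\left(-2 + 8\right) - 61\right)^{2} = \left(6 - 61\right)^{2} = \left(-55\right)^{2} = 3025$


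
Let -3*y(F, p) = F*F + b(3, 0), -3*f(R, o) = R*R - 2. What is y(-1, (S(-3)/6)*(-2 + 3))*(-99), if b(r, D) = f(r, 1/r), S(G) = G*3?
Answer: -44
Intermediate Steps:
S(G) = 3*G
f(R, o) = 2/3 - R**2/3 (f(R, o) = -(R*R - 2)/3 = -(R**2 - 2)/3 = -(-2 + R**2)/3 = 2/3 - R**2/3)
b(r, D) = 2/3 - r**2/3
y(F, p) = 7/9 - F**2/3 (y(F, p) = -(F*F + (2/3 - 1/3*3**2))/3 = -(F**2 + (2/3 - 1/3*9))/3 = -(F**2 + (2/3 - 3))/3 = -(F**2 - 7/3)/3 = -(-7/3 + F**2)/3 = 7/9 - F**2/3)
y(-1, (S(-3)/6)*(-2 + 3))*(-99) = (7/9 - 1/3*(-1)**2)*(-99) = (7/9 - 1/3*1)*(-99) = (7/9 - 1/3)*(-99) = (4/9)*(-99) = -44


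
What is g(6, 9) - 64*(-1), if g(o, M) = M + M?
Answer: 82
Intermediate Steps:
g(o, M) = 2*M
g(6, 9) - 64*(-1) = 2*9 - 64*(-1) = 18 + 64 = 82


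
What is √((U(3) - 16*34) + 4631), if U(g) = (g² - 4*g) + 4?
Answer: 2*√1022 ≈ 63.938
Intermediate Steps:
U(g) = 4 + g² - 4*g
√((U(3) - 16*34) + 4631) = √(((4 + 3² - 4*3) - 16*34) + 4631) = √(((4 + 9 - 12) - 544) + 4631) = √((1 - 544) + 4631) = √(-543 + 4631) = √4088 = 2*√1022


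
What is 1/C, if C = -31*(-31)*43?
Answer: 1/41323 ≈ 2.4200e-5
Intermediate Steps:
C = 41323 (C = 961*43 = 41323)
1/C = 1/41323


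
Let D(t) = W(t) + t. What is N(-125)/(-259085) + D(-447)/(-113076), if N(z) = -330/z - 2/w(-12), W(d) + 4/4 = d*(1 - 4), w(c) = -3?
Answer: -5793420241/732407386500 ≈ -0.0079101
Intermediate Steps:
W(d) = -1 - 3*d (W(d) = -1 + d*(1 - 4) = -1 + d*(-3) = -1 - 3*d)
N(z) = 2/3 - 330/z (N(z) = -330/z - 2/(-3) = -330/z - 2*(-1/3) = -330/z + 2/3 = 2/3 - 330/z)
D(t) = -1 - 2*t (D(t) = (-1 - 3*t) + t = -1 - 2*t)
N(-125)/(-259085) + D(-447)/(-113076) = (2/3 - 330/(-125))/(-259085) + (-1 - 2*(-447))/(-113076) = (2/3 - 330*(-1/125))*(-1/259085) + (-1 + 894)*(-1/113076) = (2/3 + 66/25)*(-1/259085) + 893*(-1/113076) = (248/75)*(-1/259085) - 893/113076 = -248/19431375 - 893/113076 = -5793420241/732407386500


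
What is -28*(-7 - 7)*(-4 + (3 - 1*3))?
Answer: -1568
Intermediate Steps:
-28*(-7 - 7)*(-4 + (3 - 1*3)) = -(-392)*(-4 + (3 - 3)) = -(-392)*(-4 + 0) = -(-392)*(-4) = -28*56 = -1568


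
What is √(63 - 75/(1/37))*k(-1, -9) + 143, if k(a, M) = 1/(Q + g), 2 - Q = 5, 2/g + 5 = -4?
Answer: 143 - 18*I*√678/29 ≈ 143.0 - 16.162*I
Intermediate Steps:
g = -2/9 (g = 2/(-5 - 4) = 2/(-9) = 2*(-⅑) = -2/9 ≈ -0.22222)
Q = -3 (Q = 2 - 1*5 = 2 - 5 = -3)
k(a, M) = -9/29 (k(a, M) = 1/(-3 - 2/9) = 1/(-29/9) = -9/29)
√(63 - 75/(1/37))*k(-1, -9) + 143 = √(63 - 75/(1/37))*(-9/29) + 143 = √(63 - 75/1/37)*(-9/29) + 143 = √(63 - 75*37)*(-9/29) + 143 = √(63 - 2775)*(-9/29) + 143 = √(-2712)*(-9/29) + 143 = (2*I*√678)*(-9/29) + 143 = -18*I*√678/29 + 143 = 143 - 18*I*√678/29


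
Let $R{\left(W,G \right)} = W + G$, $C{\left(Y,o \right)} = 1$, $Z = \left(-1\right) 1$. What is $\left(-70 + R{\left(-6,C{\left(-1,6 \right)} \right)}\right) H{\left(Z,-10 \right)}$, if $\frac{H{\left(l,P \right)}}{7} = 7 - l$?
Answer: $-4200$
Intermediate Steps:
$Z = -1$
$H{\left(l,P \right)} = 49 - 7 l$ ($H{\left(l,P \right)} = 7 \left(7 - l\right) = 49 - 7 l$)
$R{\left(W,G \right)} = G + W$
$\left(-70 + R{\left(-6,C{\left(-1,6 \right)} \right)}\right) H{\left(Z,-10 \right)} = \left(-70 + \left(1 - 6\right)\right) \left(49 - -7\right) = \left(-70 - 5\right) \left(49 + 7\right) = \left(-75\right) 56 = -4200$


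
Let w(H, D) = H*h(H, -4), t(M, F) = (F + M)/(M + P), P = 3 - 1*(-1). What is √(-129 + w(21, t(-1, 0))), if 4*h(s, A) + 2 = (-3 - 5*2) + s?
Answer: I*√390/2 ≈ 9.8742*I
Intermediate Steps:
P = 4 (P = 3 + 1 = 4)
t(M, F) = (F + M)/(4 + M) (t(M, F) = (F + M)/(M + 4) = (F + M)/(4 + M))
h(s, A) = -15/4 + s/4 (h(s, A) = -½ + ((-3 - 5*2) + s)/4 = -½ + ((-3 - 10) + s)/4 = -½ + (-13 + s)/4 = -½ + (-13/4 + s/4) = -15/4 + s/4)
w(H, D) = H*(-15/4 + H/4)
√(-129 + w(21, t(-1, 0))) = √(-129 + (¼)*21*(-15 + 21)) = √(-129 + (¼)*21*6) = √(-129 + 63/2) = √(-195/2) = I*√390/2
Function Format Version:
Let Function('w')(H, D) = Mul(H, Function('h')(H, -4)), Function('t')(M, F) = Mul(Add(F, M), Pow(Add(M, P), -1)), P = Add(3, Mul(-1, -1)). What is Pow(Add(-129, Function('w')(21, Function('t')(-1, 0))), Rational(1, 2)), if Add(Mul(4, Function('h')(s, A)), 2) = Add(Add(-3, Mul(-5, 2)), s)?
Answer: Mul(Rational(1, 2), I, Pow(390, Rational(1, 2))) ≈ Mul(9.8742, I)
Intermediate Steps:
P = 4 (P = Add(3, 1) = 4)
Function('t')(M, F) = Mul(Pow(Add(4, M), -1), Add(F, M)) (Function('t')(M, F) = Mul(Add(F, M), Pow(Add(M, 4), -1)) = Mul(Add(F, M), Pow(Add(4, M), -1)) = Mul(Pow(Add(4, M), -1), Add(F, M)))
Function('h')(s, A) = Add(Rational(-15, 4), Mul(Rational(1, 4), s)) (Function('h')(s, A) = Add(Rational(-1, 2), Mul(Rational(1, 4), Add(Add(-3, Mul(-5, 2)), s))) = Add(Rational(-1, 2), Mul(Rational(1, 4), Add(Add(-3, -10), s))) = Add(Rational(-1, 2), Mul(Rational(1, 4), Add(-13, s))) = Add(Rational(-1, 2), Add(Rational(-13, 4), Mul(Rational(1, 4), s))) = Add(Rational(-15, 4), Mul(Rational(1, 4), s)))
Function('w')(H, D) = Mul(H, Add(Rational(-15, 4), Mul(Rational(1, 4), H)))
Pow(Add(-129, Function('w')(21, Function('t')(-1, 0))), Rational(1, 2)) = Pow(Add(-129, Mul(Rational(1, 4), 21, Add(-15, 21))), Rational(1, 2)) = Pow(Add(-129, Mul(Rational(1, 4), 21, 6)), Rational(1, 2)) = Pow(Add(-129, Rational(63, 2)), Rational(1, 2)) = Pow(Rational(-195, 2), Rational(1, 2)) = Mul(Rational(1, 2), I, Pow(390, Rational(1, 2)))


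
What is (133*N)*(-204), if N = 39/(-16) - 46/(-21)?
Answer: 26809/4 ≈ 6702.3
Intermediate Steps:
N = -83/336 (N = 39*(-1/16) - 46*(-1/21) = -39/16 + 46/21 = -83/336 ≈ -0.24702)
(133*N)*(-204) = (133*(-83/336))*(-204) = -1577/48*(-204) = 26809/4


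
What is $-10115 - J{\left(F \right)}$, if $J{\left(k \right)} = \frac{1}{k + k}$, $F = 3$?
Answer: $- \frac{60691}{6} \approx -10115.0$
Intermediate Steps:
$J{\left(k \right)} = \frac{1}{2 k}$
$-10115 - J{\left(F \right)} = -10115 - \frac{1}{2 \cdot 3} = -10115 - \frac{1}{2} \cdot \frac{1}{3} = -10115 - \frac{1}{6} = - \frac{60691}{6}$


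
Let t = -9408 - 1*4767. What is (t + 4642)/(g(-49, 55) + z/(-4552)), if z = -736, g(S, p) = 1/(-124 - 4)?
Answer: -694307456/11207 ≈ -61953.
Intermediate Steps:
g(S, p) = -1/128 (g(S, p) = 1/(-128) = -1/128)
t = -14175 (t = -9408 - 4767 = -14175)
(t + 4642)/(g(-49, 55) + z/(-4552)) = (-14175 + 4642)/(-1/128 - 736/(-4552)) = -9533/(-1/128 - 736*(-1/4552)) = -9533/(-1/128 + 92/569) = -9533/11207/72832 = -9533*72832/11207 = -694307456/11207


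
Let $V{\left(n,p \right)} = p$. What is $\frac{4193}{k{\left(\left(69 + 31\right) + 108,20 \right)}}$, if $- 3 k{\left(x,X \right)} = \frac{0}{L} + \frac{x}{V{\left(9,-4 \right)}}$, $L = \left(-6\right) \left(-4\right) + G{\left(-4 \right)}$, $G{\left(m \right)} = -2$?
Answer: $\frac{12579}{52} \approx 241.9$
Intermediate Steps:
$L = 22$ ($L = \left(-6\right) \left(-4\right) - 2 = 24 - 2 = 22$)
$k{\left(x,X \right)} = \frac{x}{12}$ ($k{\left(x,X \right)} = - \frac{\frac{0}{22} + \frac{x}{-4}}{3} = - \frac{0 \cdot \frac{1}{22} + x \left(- \frac{1}{4}\right)}{3} = - \frac{0 - \frac{x}{4}}{3} = - \frac{\left(- \frac{1}{4}\right) x}{3} = \frac{x}{12}$)
$\frac{4193}{k{\left(\left(69 + 31\right) + 108,20 \right)}} = \frac{4193}{\frac{1}{12} \left(\left(69 + 31\right) + 108\right)} = \frac{4193}{\frac{1}{12} \left(100 + 108\right)} = \frac{4193}{\frac{1}{12} \cdot 208} = \frac{4193}{\frac{52}{3}} = 4193 \cdot \frac{3}{52} = \frac{12579}{52}$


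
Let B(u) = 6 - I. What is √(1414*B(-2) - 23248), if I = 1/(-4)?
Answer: I*√57642/2 ≈ 120.04*I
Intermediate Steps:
I = -¼ ≈ -0.25000
B(u) = 25/4 (B(u) = 6 - 1*(-¼) = 6 + ¼ = 25/4)
√(1414*B(-2) - 23248) = √(1414*(25/4) - 23248) = √(17675/2 - 23248) = √(-28821/2) = I*√57642/2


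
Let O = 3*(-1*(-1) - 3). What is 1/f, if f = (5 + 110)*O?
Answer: -1/690 ≈ -0.0014493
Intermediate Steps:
O = -6 (O = 3*(1 - 3) = 3*(-2) = -6)
f = -690 (f = (5 + 110)*(-6) = 115*(-6) = -690)
1/f = 1/(-690) = -1/690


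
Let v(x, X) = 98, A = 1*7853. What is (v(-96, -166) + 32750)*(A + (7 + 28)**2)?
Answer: 298194144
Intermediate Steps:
A = 7853
(v(-96, -166) + 32750)*(A + (7 + 28)**2) = (98 + 32750)*(7853 + (7 + 28)**2) = 32848*(7853 + 35**2) = 32848*(7853 + 1225) = 32848*9078 = 298194144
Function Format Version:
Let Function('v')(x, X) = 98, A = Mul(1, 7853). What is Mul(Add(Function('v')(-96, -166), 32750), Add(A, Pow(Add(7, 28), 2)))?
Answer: 298194144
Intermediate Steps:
A = 7853
Mul(Add(Function('v')(-96, -166), 32750), Add(A, Pow(Add(7, 28), 2))) = Mul(Add(98, 32750), Add(7853, Pow(Add(7, 28), 2))) = Mul(32848, Add(7853, Pow(35, 2))) = Mul(32848, Add(7853, 1225)) = Mul(32848, 9078) = 298194144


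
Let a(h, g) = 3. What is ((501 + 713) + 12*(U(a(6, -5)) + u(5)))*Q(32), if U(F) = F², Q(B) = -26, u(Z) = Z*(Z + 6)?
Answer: -51532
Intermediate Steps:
u(Z) = Z*(6 + Z)
((501 + 713) + 12*(U(a(6, -5)) + u(5)))*Q(32) = ((501 + 713) + 12*(3² + 5*(6 + 5)))*(-26) = (1214 + 12*(9 + 5*11))*(-26) = (1214 + 12*(9 + 55))*(-26) = (1214 + 12*64)*(-26) = (1214 + 768)*(-26) = 1982*(-26) = -51532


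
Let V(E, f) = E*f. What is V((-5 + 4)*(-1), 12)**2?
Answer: 144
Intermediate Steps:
V((-5 + 4)*(-1), 12)**2 = (((-5 + 4)*(-1))*12)**2 = (-1*(-1)*12)**2 = (1*12)**2 = 12**2 = 144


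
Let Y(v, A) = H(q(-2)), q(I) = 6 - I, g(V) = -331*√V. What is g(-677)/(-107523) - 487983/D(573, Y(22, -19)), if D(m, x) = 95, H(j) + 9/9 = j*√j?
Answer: -487983/95 + 331*I*√677/107523 ≈ -5136.7 + 0.080098*I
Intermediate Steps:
H(j) = -1 + j^(3/2) (H(j) = -1 + j*√j = -1 + j^(3/2))
Y(v, A) = -1 + 16*√2 (Y(v, A) = -1 + (6 - 1*(-2))^(3/2) = -1 + (6 + 2)^(3/2) = -1 + 8^(3/2) = -1 + 16*√2)
g(-677)/(-107523) - 487983/D(573, Y(22, -19)) = -331*I*√677/(-107523) - 487983/95 = -331*I*√677*(-1/107523) - 487983*1/95 = -331*I*√677*(-1/107523) - 487983/95 = 331*I*√677/107523 - 487983/95 = -487983/95 + 331*I*√677/107523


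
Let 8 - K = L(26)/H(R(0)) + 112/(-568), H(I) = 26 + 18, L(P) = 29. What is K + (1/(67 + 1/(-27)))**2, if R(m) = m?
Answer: 19245188933/2552982784 ≈ 7.5383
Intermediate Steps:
H(I) = 44
K = 23549/3124 (K = 8 - (29/44 + 112/(-568)) = 8 - (29*(1/44) + 112*(-1/568)) = 8 - (29/44 - 14/71) = 8 - 1*1443/3124 = 8 - 1443/3124 = 23549/3124 ≈ 7.5381)
K + (1/(67 + 1/(-27)))**2 = 23549/3124 + (1/(67 + 1/(-27)))**2 = 23549/3124 + (1/(67 - 1/27))**2 = 23549/3124 + (1/(1808/27))**2 = 23549/3124 + (27/1808)**2 = 23549/3124 + 729/3268864 = 19245188933/2552982784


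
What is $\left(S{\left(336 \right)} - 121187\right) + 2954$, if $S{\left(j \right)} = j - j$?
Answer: $-118233$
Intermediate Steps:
$S{\left(j \right)} = 0$
$\left(S{\left(336 \right)} - 121187\right) + 2954 = \left(0 - 121187\right) + 2954 = -121187 + 2954 = -118233$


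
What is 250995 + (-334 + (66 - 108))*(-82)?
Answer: 281827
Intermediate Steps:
250995 + (-334 + (66 - 108))*(-82) = 250995 + (-334 - 42)*(-82) = 250995 - 376*(-82) = 250995 + 30832 = 281827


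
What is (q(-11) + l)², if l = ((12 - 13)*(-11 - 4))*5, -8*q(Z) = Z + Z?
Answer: 96721/16 ≈ 6045.1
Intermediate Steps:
q(Z) = -Z/4 (q(Z) = -(Z + Z)/8 = -Z/4)
l = 75 (l = -1*(-15)*5 = 15*5 = 75)
(q(-11) + l)² = (-¼*(-11) + 75)² = (11/4 + 75)² = (311/4)² = 96721/16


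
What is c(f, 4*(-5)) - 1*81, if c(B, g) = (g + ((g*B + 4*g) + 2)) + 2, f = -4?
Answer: -97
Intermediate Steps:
c(B, g) = 4 + 5*g + B*g (c(B, g) = (g + ((B*g + 4*g) + 2)) + 2 = (g + ((4*g + B*g) + 2)) + 2 = (g + (2 + 4*g + B*g)) + 2 = (2 + 5*g + B*g) + 2 = 4 + 5*g + B*g)
c(f, 4*(-5)) - 1*81 = (4 + 5*(4*(-5)) - 16*(-5)) - 1*81 = (4 + 5*(-20) - 4*(-20)) - 81 = (4 - 100 + 80) - 81 = -16 - 81 = -97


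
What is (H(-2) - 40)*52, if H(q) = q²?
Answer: -1872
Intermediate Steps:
(H(-2) - 40)*52 = ((-2)² - 40)*52 = (4 - 40)*52 = -36*52 = -1872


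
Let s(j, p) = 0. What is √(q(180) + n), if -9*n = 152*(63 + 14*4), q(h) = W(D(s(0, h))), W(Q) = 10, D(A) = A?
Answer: I*√17998/3 ≈ 44.719*I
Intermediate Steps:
q(h) = 10
n = -18088/9 (n = -152*(63 + 14*4)/9 = -152*(63 + 56)/9 = -152*119/9 = -⅑*18088 = -18088/9 ≈ -2009.8)
√(q(180) + n) = √(10 - 18088/9) = √(-17998/9) = I*√17998/3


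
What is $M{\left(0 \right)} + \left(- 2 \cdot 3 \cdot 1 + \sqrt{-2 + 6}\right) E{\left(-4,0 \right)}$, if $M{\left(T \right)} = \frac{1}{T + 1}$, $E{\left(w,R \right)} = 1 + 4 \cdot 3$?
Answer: $-51$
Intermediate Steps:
$E{\left(w,R \right)} = 13$ ($E{\left(w,R \right)} = 1 + 12 = 13$)
$M{\left(T \right)} = \frac{1}{1 + T}$
$M{\left(0 \right)} + \left(- 2 \cdot 3 \cdot 1 + \sqrt{-2 + 6}\right) E{\left(-4,0 \right)} = \frac{1}{1 + 0} + \left(- 2 \cdot 3 \cdot 1 + \sqrt{-2 + 6}\right) 13 = 1^{-1} + \left(\left(-2\right) 3 + \sqrt{4}\right) 13 = 1 + \left(-6 + 2\right) 13 = 1 - 52 = -51$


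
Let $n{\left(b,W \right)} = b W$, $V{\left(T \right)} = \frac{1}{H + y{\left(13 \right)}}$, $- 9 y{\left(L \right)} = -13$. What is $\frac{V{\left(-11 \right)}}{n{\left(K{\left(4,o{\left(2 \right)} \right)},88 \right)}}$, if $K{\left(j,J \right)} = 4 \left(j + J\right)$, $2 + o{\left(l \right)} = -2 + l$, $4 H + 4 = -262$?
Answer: $- \frac{9}{412192} \approx -2.1834 \cdot 10^{-5}$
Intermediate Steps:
$H = - \frac{133}{2}$ ($H = -1 + \frac{1}{4} \left(-262\right) = -1 - \frac{131}{2} = - \frac{133}{2} \approx -66.5$)
$y{\left(L \right)} = \frac{13}{9}$ ($y{\left(L \right)} = \left(- \frac{1}{9}\right) \left(-13\right) = \frac{13}{9}$)
$V{\left(T \right)} = - \frac{18}{1171}$ ($V{\left(T \right)} = \frac{1}{- \frac{133}{2} + \frac{13}{9}} = \frac{1}{- \frac{1171}{18}} = - \frac{18}{1171}$)
$o{\left(l \right)} = -4 + l$ ($o{\left(l \right)} = -2 + \left(-2 + l\right) = -4 + l$)
$K{\left(j,J \right)} = 4 J + 4 j$ ($K{\left(j,J \right)} = 4 \left(J + j\right) = 4 J + 4 j$)
$n{\left(b,W \right)} = W b$
$\frac{V{\left(-11 \right)}}{n{\left(K{\left(4,o{\left(2 \right)} \right)},88 \right)}} = - \frac{18}{1171 \cdot 88 \left(4 \left(-4 + 2\right) + 4 \cdot 4\right)} = - \frac{18}{1171 \cdot 88 \left(4 \left(-2\right) + 16\right)} = - \frac{18}{1171 \cdot 88 \left(-8 + 16\right)} = - \frac{18}{1171 \cdot 88 \cdot 8} = - \frac{18}{1171 \cdot 704} = \left(- \frac{18}{1171}\right) \frac{1}{704} = - \frac{9}{412192}$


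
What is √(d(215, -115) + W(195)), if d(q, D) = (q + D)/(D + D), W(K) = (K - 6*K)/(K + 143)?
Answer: I*√1187030/598 ≈ 1.8219*I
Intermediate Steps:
W(K) = -5*K/(143 + K) (W(K) = (-5*K)/(143 + K) = -5*K/(143 + K))
d(q, D) = (D + q)/(2*D) (d(q, D) = (D + q)/((2*D)) = (D + q)*(1/(2*D)) = (D + q)/(2*D))
√(d(215, -115) + W(195)) = √((½)*(-115 + 215)/(-115) - 5*195/(143 + 195)) = √((½)*(-1/115)*100 - 5*195/338) = √(-10/23 - 5*195*1/338) = √(-10/23 - 75/26) = √(-1985/598) = I*√1187030/598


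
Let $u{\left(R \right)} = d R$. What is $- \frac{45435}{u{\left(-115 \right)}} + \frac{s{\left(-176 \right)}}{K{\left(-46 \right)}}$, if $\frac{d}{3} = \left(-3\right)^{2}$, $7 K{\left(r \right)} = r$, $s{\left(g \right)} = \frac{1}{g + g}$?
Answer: $\frac{2132479}{145728} \approx 14.633$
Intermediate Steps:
$s{\left(g \right)} = \frac{1}{2 g}$
$K{\left(r \right)} = \frac{r}{7}$
$d = 27$ ($d = 3 \left(-3\right)^{2} = 3 \cdot 9 = 27$)
$u{\left(R \right)} = 27 R$
$- \frac{45435}{u{\left(-115 \right)}} + \frac{s{\left(-176 \right)}}{K{\left(-46 \right)}} = - \frac{45435}{27 \left(-115\right)} + \frac{\frac{1}{2} \frac{1}{-176}}{\frac{1}{7} \left(-46\right)} = - \frac{45435}{-3105} + \frac{\frac{1}{2} \left(- \frac{1}{176}\right)}{- \frac{46}{7}} = \left(-45435\right) \left(- \frac{1}{3105}\right) - - \frac{7}{16192} = \frac{3029}{207} + \frac{7}{16192} = \frac{2132479}{145728}$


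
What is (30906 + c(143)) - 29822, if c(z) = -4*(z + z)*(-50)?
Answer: 58284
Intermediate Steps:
c(z) = 400*z (c(z) = -8*z*(-50) = 400*z)
(30906 + c(143)) - 29822 = (30906 + 400*143) - 29822 = (30906 + 57200) - 29822 = 88106 - 29822 = 58284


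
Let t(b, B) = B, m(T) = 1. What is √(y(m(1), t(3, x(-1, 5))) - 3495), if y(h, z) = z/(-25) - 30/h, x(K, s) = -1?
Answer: 2*I*√22031/5 ≈ 59.371*I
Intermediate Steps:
y(h, z) = -30/h - z/25 (y(h, z) = z*(-1/25) - 30/h = -z/25 - 30/h = -30/h - z/25)
√(y(m(1), t(3, x(-1, 5))) - 3495) = √((-30/1 - 1/25*(-1)) - 3495) = √((-30*1 + 1/25) - 3495) = √((-30 + 1/25) - 3495) = √(-749/25 - 3495) = √(-88124/25) = 2*I*√22031/5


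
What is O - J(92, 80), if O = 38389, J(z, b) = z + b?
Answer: 38217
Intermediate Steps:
J(z, b) = b + z
O - J(92, 80) = 38389 - (80 + 92) = 38389 - 1*172 = 38389 - 172 = 38217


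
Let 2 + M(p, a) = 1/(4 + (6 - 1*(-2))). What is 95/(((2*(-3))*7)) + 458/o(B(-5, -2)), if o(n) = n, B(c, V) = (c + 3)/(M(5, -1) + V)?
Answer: 75151/84 ≈ 894.65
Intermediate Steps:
M(p, a) = -23/12 (M(p, a) = -2 + 1/(4 + (6 - 1*(-2))) = -2 + 1/(4 + (6 + 2)) = -2 + 1/(4 + 8) = -2 + 1/12 = -23/12)
B(c, V) = (3 + c)/(-23/12 + V) (B(c, V) = (c + 3)/(-23/12 + V) = (3 + c)/(-23/12 + V))
95/(((2*(-3))*7)) + 458/o(B(-5, -2)) = 95/(((2*(-3))*7)) + 458/((12*(3 - 5)/(-23 + 12*(-2)))) = 95/((-6*7)) + 458/((12*(-2)/(-23 - 24))) = 95/(-42) + 458/((12*(-2)/(-47))) = 95*(-1/42) + 458/((12*(-1/47)*(-2))) = -95/42 + 458/(24/47) = -95/42 + 458*(47/24) = -95/42 + 10763/12 = 75151/84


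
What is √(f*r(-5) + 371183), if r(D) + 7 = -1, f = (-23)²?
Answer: 97*√39 ≈ 605.76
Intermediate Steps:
f = 529
r(D) = -8 (r(D) = -7 - 1 = -8)
√(f*r(-5) + 371183) = √(529*(-8) + 371183) = √(-4232 + 371183) = √366951 = 97*√39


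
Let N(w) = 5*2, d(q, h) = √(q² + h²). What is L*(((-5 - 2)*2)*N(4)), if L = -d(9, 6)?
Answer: 420*√13 ≈ 1514.3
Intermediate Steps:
d(q, h) = √(h² + q²)
N(w) = 10
L = -3*√13 (L = -√(6² + 9²) = -√(36 + 81) = -√117 = -3*√13 ≈ -10.817)
L*(((-5 - 2)*2)*N(4)) = (-3*√13)*(((-5 - 2)*2)*10) = (-3*√13)*(-7*2*10) = (-3*√13)*(-14*10) = -3*√13*(-140) = 420*√13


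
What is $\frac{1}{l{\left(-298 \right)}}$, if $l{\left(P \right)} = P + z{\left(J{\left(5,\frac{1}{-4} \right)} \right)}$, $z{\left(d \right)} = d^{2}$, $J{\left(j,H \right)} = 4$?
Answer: $- \frac{1}{282} \approx -0.0035461$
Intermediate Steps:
$l{\left(P \right)} = 16 + P$ ($l{\left(P \right)} = P + 4^{2} = P + 16 = 16 + P$)
$\frac{1}{l{\left(-298 \right)}} = \frac{1}{16 - 298} = \frac{1}{-282} = - \frac{1}{282}$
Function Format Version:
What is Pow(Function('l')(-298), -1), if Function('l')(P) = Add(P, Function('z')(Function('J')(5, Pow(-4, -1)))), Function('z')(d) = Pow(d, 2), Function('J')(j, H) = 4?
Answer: Rational(-1, 282) ≈ -0.0035461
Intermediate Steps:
Function('l')(P) = Add(16, P) (Function('l')(P) = Add(P, Pow(4, 2)) = Add(P, 16) = Add(16, P))
Pow(Function('l')(-298), -1) = Pow(Add(16, -298), -1) = Pow(-282, -1) = Rational(-1, 282)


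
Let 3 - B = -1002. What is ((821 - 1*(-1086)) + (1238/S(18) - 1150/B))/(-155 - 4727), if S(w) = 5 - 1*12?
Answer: -2432701/6868974 ≈ -0.35416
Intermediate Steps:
S(w) = -7 (S(w) = 5 - 12 = -7)
B = 1005 (B = 3 - 1*(-1002) = 3 + 1002 = 1005)
((821 - 1*(-1086)) + (1238/S(18) - 1150/B))/(-155 - 4727) = ((821 - 1*(-1086)) + (1238/(-7) - 1150/1005))/(-155 - 4727) = ((821 + 1086) + (1238*(-⅐) - 1150*1/1005))/(-4882) = (1907 + (-1238/7 - 230/201))*(-1/4882) = (1907 - 250448/1407)*(-1/4882) = (2432701/1407)*(-1/4882) = -2432701/6868974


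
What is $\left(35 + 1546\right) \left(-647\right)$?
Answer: $-1022907$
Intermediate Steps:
$\left(35 + 1546\right) \left(-647\right) = 1581 \left(-647\right) = -1022907$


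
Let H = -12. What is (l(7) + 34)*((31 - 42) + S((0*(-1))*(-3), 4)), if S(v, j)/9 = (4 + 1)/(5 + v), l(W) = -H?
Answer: -92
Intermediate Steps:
l(W) = 12 (l(W) = -1*(-12) = 12)
S(v, j) = 45/(5 + v) (S(v, j) = 9*((4 + 1)/(5 + v)) = 9*(5/(5 + v)) = 45/(5 + v))
(l(7) + 34)*((31 - 42) + S((0*(-1))*(-3), 4)) = (12 + 34)*((31 - 42) + 45/(5 + (0*(-1))*(-3))) = 46*(-11 + 45/(5 + 0*(-3))) = 46*(-11 + 45/(5 + 0)) = 46*(-11 + 45/5) = 46*(-11 + 45*(⅕)) = 46*(-11 + 9) = 46*(-2) = -92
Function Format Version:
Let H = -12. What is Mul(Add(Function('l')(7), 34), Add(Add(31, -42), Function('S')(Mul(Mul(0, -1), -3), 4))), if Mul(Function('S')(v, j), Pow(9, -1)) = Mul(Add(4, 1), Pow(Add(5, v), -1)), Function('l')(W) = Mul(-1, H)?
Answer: -92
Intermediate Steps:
Function('l')(W) = 12 (Function('l')(W) = Mul(-1, -12) = 12)
Function('S')(v, j) = Mul(45, Pow(Add(5, v), -1)) (Function('S')(v, j) = Mul(9, Mul(Add(4, 1), Pow(Add(5, v), -1))) = Mul(9, Mul(5, Pow(Add(5, v), -1))) = Mul(45, Pow(Add(5, v), -1)))
Mul(Add(Function('l')(7), 34), Add(Add(31, -42), Function('S')(Mul(Mul(0, -1), -3), 4))) = Mul(Add(12, 34), Add(Add(31, -42), Mul(45, Pow(Add(5, Mul(Mul(0, -1), -3)), -1)))) = Mul(46, Add(-11, Mul(45, Pow(Add(5, Mul(0, -3)), -1)))) = Mul(46, Add(-11, Mul(45, Pow(Add(5, 0), -1)))) = Mul(46, Add(-11, Mul(45, Pow(5, -1)))) = Mul(46, Add(-11, Mul(45, Rational(1, 5)))) = Mul(46, Add(-11, 9)) = Mul(46, -2) = -92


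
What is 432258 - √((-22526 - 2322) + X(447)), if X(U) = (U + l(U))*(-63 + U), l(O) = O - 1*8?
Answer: 432258 - 4*√19711 ≈ 4.3170e+5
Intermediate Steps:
l(O) = -8 + O (l(O) = O - 8 = -8 + O)
X(U) = (-63 + U)*(-8 + 2*U) (X(U) = (U + (-8 + U))*(-63 + U) = (-8 + 2*U)*(-63 + U) = (-63 + U)*(-8 + 2*U))
432258 - √((-22526 - 2322) + X(447)) = 432258 - √((-22526 - 2322) + (504 - 134*447 + 2*447²)) = 432258 - √(-24848 + (504 - 59898 + 2*199809)) = 432258 - √(-24848 + (504 - 59898 + 399618)) = 432258 - √(-24848 + 340224) = 432258 - √315376 = 432258 - 4*√19711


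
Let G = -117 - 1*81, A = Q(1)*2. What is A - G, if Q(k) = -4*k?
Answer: 190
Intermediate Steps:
A = -8 (A = -4*1*2 = -4*2 = -8)
G = -198 (G = -117 - 81 = -198)
A - G = -8 - 1*(-198) = -8 + 198 = 190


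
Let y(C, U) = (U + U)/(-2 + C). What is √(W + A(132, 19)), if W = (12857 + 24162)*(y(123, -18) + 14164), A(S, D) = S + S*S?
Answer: 2*√15861395657/11 ≈ 22899.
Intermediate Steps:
y(C, U) = 2*U/(-2 + C) (y(C, U) = (2*U)/(-2 + C) = 2*U/(-2 + C))
A(S, D) = S + S²
W = 63443458352/121 (W = (12857 + 24162)*(2*(-18)/(-2 + 123) + 14164) = 37019*(2*(-18)/121 + 14164) = 37019*(2*(-18)*(1/121) + 14164) = 37019*(-36/121 + 14164) = 37019*(1713808/121) = 63443458352/121 ≈ 5.2433e+8)
√(W + A(132, 19)) = √(63443458352/121 + 132*(1 + 132)) = √(63443458352/121 + 132*133) = √(63443458352/121 + 17556) = √(63445582628/121) = 2*√15861395657/11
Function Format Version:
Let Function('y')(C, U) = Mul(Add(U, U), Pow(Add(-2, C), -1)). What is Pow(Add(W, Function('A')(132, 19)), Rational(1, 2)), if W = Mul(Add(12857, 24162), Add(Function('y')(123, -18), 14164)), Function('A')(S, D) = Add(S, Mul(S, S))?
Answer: Mul(Rational(2, 11), Pow(15861395657, Rational(1, 2))) ≈ 22899.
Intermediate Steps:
Function('y')(C, U) = Mul(2, U, Pow(Add(-2, C), -1)) (Function('y')(C, U) = Mul(Mul(2, U), Pow(Add(-2, C), -1)) = Mul(2, U, Pow(Add(-2, C), -1)))
Function('A')(S, D) = Add(S, Pow(S, 2))
W = Rational(63443458352, 121) (W = Mul(Add(12857, 24162), Add(Mul(2, -18, Pow(Add(-2, 123), -1)), 14164)) = Mul(37019, Add(Mul(2, -18, Pow(121, -1)), 14164)) = Mul(37019, Add(Mul(2, -18, Rational(1, 121)), 14164)) = Mul(37019, Add(Rational(-36, 121), 14164)) = Mul(37019, Rational(1713808, 121)) = Rational(63443458352, 121) ≈ 5.2433e+8)
Pow(Add(W, Function('A')(132, 19)), Rational(1, 2)) = Pow(Add(Rational(63443458352, 121), Mul(132, Add(1, 132))), Rational(1, 2)) = Pow(Add(Rational(63443458352, 121), Mul(132, 133)), Rational(1, 2)) = Pow(Add(Rational(63443458352, 121), 17556), Rational(1, 2)) = Pow(Rational(63445582628, 121), Rational(1, 2)) = Mul(Rational(2, 11), Pow(15861395657, Rational(1, 2)))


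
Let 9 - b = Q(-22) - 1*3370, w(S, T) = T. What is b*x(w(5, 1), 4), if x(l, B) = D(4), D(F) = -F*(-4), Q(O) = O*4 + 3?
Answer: 55424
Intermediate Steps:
Q(O) = 3 + 4*O (Q(O) = 4*O + 3 = 3 + 4*O)
D(F) = 4*F
x(l, B) = 16 (x(l, B) = 4*4 = 16)
b = 3464 (b = 9 - ((3 + 4*(-22)) - 1*3370) = 9 - ((3 - 88) - 3370) = 9 - (-85 - 3370) = 9 - 1*(-3455) = 9 + 3455 = 3464)
b*x(w(5, 1), 4) = 3464*16 = 55424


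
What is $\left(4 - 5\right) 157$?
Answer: $-157$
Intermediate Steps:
$\left(4 - 5\right) 157 = \left(-1\right) 157 = -157$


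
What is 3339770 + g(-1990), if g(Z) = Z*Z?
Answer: 7299870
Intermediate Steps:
g(Z) = Z**2
3339770 + g(-1990) = 3339770 + (-1990)**2 = 3339770 + 3960100 = 7299870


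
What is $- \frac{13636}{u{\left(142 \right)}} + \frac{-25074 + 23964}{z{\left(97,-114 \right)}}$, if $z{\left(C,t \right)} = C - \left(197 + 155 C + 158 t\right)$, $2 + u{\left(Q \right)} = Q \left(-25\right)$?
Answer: $\frac{2940671}{851592} \approx 3.4531$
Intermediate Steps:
$u{\left(Q \right)} = -2 - 25 Q$ ($u{\left(Q \right)} = -2 + Q \left(-25\right) = -2 - 25 Q$)
$z{\left(C,t \right)} = -197 - 158 t - 154 C$ ($z{\left(C,t \right)} = C - \left(197 + 155 C + 158 t\right) = -197 - 158 t - 154 C$)
$- \frac{13636}{u{\left(142 \right)}} + \frac{-25074 + 23964}{z{\left(97,-114 \right)}} = - \frac{13636}{-2 - 3550} + \frac{-25074 + 23964}{-197 - -18012 - 14938} = - \frac{13636}{-2 - 3550} - \frac{1110}{-197 + 18012 - 14938} = - \frac{13636}{-3552} - \frac{1110}{2877} = \left(-13636\right) \left(- \frac{1}{3552}\right) - \frac{370}{959} = \frac{3409}{888} - \frac{370}{959} = \frac{2940671}{851592}$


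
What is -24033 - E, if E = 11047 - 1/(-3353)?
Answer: -117623241/3353 ≈ -35080.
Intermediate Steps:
E = 37040592/3353 (E = 11047 - 1*(-1/3353) = 11047 + 1/3353 = 37040592/3353 ≈ 11047.)
-24033 - E = -24033 - 1*37040592/3353 = -24033 - 37040592/3353 = -117623241/3353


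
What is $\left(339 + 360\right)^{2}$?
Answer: $488601$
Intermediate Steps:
$\left(339 + 360\right)^{2} = 699^{2} = 488601$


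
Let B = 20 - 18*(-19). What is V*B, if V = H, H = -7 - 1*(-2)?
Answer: -1810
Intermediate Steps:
H = -5 (H = -7 + 2 = -5)
V = -5
B = 362 (B = 20 + 342 = 362)
V*B = -5*362 = -1810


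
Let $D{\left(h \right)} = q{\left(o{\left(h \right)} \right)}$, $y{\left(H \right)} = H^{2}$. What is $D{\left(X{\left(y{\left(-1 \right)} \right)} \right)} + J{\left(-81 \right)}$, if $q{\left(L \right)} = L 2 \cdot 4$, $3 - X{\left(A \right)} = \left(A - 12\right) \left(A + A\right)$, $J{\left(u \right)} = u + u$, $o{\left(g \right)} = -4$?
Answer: $-194$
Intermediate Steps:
$J{\left(u \right)} = 2 u$
$X{\left(A \right)} = 3 - 2 A \left(-12 + A\right)$ ($X{\left(A \right)} = 3 - \left(A - 12\right) \left(A + A\right) = 3 - \left(-12 + A\right) 2 A = 3 - 2 A \left(-12 + A\right)$)
$q{\left(L \right)} = 8 L$ ($q{\left(L \right)} = 2 L 4 = 8 L$)
$D{\left(h \right)} = -32$ ($D{\left(h \right)} = 8 \left(-4\right) = -32$)
$D{\left(X{\left(y{\left(-1 \right)} \right)} \right)} + J{\left(-81 \right)} = -32 + 2 \left(-81\right) = -32 - 162 = -194$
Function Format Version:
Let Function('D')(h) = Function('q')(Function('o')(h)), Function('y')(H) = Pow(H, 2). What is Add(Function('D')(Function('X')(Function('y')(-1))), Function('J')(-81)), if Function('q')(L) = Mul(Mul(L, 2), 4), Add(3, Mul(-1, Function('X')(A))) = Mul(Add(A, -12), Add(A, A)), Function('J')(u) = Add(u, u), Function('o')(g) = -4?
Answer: -194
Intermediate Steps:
Function('J')(u) = Mul(2, u)
Function('X')(A) = Add(3, Mul(-2, A, Add(-12, A))) (Function('X')(A) = Add(3, Mul(-1, Mul(Add(A, -12), Add(A, A)))) = Add(3, Mul(-1, Mul(Add(-12, A), Mul(2, A)))) = Add(3, Mul(-1, Mul(2, A, Add(-12, A)))) = Add(3, Mul(-2, A, Add(-12, A))))
Function('q')(L) = Mul(8, L) (Function('q')(L) = Mul(Mul(2, L), 4) = Mul(8, L))
Function('D')(h) = -32 (Function('D')(h) = Mul(8, -4) = -32)
Add(Function('D')(Function('X')(Function('y')(-1))), Function('J')(-81)) = Add(-32, Mul(2, -81)) = Add(-32, -162) = -194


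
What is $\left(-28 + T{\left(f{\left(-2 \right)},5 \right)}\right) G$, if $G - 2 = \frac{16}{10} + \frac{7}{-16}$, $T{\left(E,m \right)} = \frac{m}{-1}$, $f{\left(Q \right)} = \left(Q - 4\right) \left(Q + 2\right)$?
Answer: $- \frac{8349}{80} \approx -104.36$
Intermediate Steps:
$f{\left(Q \right)} = \left(-4 + Q\right) \left(2 + Q\right)$
$T{\left(E,m \right)} = - m$ ($T{\left(E,m \right)} = m \left(-1\right) = - m$)
$G = \frac{253}{80}$ ($G = 2 + \left(\frac{16}{10} + \frac{7}{-16}\right) = 2 + \left(16 \cdot \frac{1}{10} + 7 \left(- \frac{1}{16}\right)\right) = 2 + \left(\frac{8}{5} - \frac{7}{16}\right) = 2 + \frac{93}{80} = \frac{253}{80} \approx 3.1625$)
$\left(-28 + T{\left(f{\left(-2 \right)},5 \right)}\right) G = \left(-28 - 5\right) \frac{253}{80} = \left(-33\right) \frac{253}{80} = - \frac{8349}{80}$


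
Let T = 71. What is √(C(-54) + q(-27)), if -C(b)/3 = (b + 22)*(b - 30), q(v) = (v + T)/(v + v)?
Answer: 5*I*√26130/9 ≈ 89.804*I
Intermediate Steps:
q(v) = (71 + v)/(2*v) (q(v) = (v + 71)/(v + v) = (71 + v)/((2*v)) = (71 + v)*(1/(2*v)) = (71 + v)/(2*v))
C(b) = -3*(-30 + b)*(22 + b) (C(b) = -3*(b + 22)*(b - 30) = -3*(22 + b)*(-30 + b) = -3*(-30 + b)*(22 + b))
√(C(-54) + q(-27)) = √((1980 - 3*(-54)² + 24*(-54)) + (½)*(71 - 27)/(-27)) = √((1980 - 3*2916 - 1296) + (½)*(-1/27)*44) = √((1980 - 8748 - 1296) - 22/27) = √(-8064 - 22/27) = √(-217750/27) = 5*I*√26130/9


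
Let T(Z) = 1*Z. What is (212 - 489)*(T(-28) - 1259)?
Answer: 356499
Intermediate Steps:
T(Z) = Z
(212 - 489)*(T(-28) - 1259) = (212 - 489)*(-28 - 1259) = -277*(-1287) = 356499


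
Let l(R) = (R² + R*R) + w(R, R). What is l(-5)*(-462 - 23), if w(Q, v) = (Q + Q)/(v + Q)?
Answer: -24735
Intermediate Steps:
w(Q, v) = 2*Q/(Q + v) (w(Q, v) = (2*Q)/(Q + v) = 2*Q/(Q + v))
l(R) = 1 + 2*R² (l(R) = (R² + R*R) + 2*R/(R + R) = (R² + R²) + 2*R/((2*R)) = 2*R² + 2*R*(1/(2*R)) = 2*R² + 1 = 1 + 2*R²)
l(-5)*(-462 - 23) = (1 + 2*(-5)²)*(-462 - 23) = (1 + 2*25)*(-485) = (1 + 50)*(-485) = 51*(-485) = -24735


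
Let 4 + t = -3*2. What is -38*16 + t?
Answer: -618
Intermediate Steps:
t = -10 (t = -4 - 3*2 = -4 - 6 = -10)
-38*16 + t = -38*16 - 10 = -608 - 10 = -618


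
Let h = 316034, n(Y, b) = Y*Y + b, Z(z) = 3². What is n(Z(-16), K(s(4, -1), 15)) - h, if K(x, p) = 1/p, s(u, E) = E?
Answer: -4739294/15 ≈ -3.1595e+5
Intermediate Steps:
Z(z) = 9
n(Y, b) = b + Y² (n(Y, b) = Y² + b = b + Y²)
n(Z(-16), K(s(4, -1), 15)) - h = (1/15 + 9²) - 1*316034 = (1/15 + 81) - 316034 = 1216/15 - 316034 = -4739294/15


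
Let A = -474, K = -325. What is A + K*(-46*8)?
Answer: 119126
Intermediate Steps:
A + K*(-46*8) = -474 - (-14950)*8 = -474 - 325*(-368) = -474 + 119600 = 119126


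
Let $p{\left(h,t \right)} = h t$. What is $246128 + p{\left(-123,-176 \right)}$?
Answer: $267776$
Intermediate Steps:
$246128 + p{\left(-123,-176 \right)} = 246128 - -21648 = 246128 + 21648 = 267776$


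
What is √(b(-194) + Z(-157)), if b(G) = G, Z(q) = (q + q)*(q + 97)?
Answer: √18646 ≈ 136.55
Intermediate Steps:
Z(q) = 2*q*(97 + q) (Z(q) = (2*q)*(97 + q) = 2*q*(97 + q))
√(b(-194) + Z(-157)) = √(-194 + 2*(-157)*(97 - 157)) = √(-194 + 2*(-157)*(-60)) = √(-194 + 18840) = √18646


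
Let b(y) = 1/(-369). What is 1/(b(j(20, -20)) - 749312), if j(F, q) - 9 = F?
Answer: -369/276496129 ≈ -1.3346e-6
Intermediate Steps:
j(F, q) = 9 + F
b(y) = -1/369
1/(b(j(20, -20)) - 749312) = 1/(-1/369 - 749312) = 1/(-276496129/369) = -369/276496129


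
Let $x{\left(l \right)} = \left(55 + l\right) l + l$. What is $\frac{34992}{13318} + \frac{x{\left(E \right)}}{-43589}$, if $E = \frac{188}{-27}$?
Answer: $\frac{557617066984}{211598921079} \approx 2.6353$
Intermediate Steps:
$E = - \frac{188}{27}$ ($E = 188 \left(- \frac{1}{27}\right) = - \frac{188}{27} \approx -6.963$)
$x{\left(l \right)} = l + l \left(55 + l\right)$ ($x{\left(l \right)} = l \left(55 + l\right) + l = l + l \left(55 + l\right)$)
$\frac{34992}{13318} + \frac{x{\left(E \right)}}{-43589} = \frac{34992}{13318} + \frac{\left(- \frac{188}{27}\right) \left(56 - \frac{188}{27}\right)}{-43589} = 34992 \cdot \frac{1}{13318} + \left(- \frac{188}{27}\right) \frac{1324}{27} \left(- \frac{1}{43589}\right) = \frac{17496}{6659} - - \frac{248912}{31776381} = \frac{17496}{6659} + \frac{248912}{31776381} = \frac{557617066984}{211598921079}$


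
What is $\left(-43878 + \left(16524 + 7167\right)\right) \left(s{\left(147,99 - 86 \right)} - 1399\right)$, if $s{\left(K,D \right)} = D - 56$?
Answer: $29109654$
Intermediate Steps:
$s{\left(K,D \right)} = -56 + D$ ($s{\left(K,D \right)} = D - 56 = -56 + D$)
$\left(-43878 + \left(16524 + 7167\right)\right) \left(s{\left(147,99 - 86 \right)} - 1399\right) = \left(-43878 + \left(16524 + 7167\right)\right) \left(\left(-56 + \left(99 - 86\right)\right) - 1399\right) = \left(-43878 + 23691\right) \left(\left(-56 + 13\right) - 1399\right) = - 20187 \left(-43 - 1399\right) = \left(-20187\right) \left(-1442\right) = 29109654$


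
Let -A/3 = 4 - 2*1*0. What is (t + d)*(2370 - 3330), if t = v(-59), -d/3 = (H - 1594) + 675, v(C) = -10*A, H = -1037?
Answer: -5748480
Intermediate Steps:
A = -12 (A = -3*(4 - 2*1*0) = -3*(4 - 2*0) = -3*(4 + 0) = -3*4 = -12)
v(C) = 120 (v(C) = -10*(-12) = 120)
d = 5868 (d = -3*((-1037 - 1594) + 675) = -3*(-2631 + 675) = -3*(-1956) = 5868)
t = 120
(t + d)*(2370 - 3330) = (120 + 5868)*(2370 - 3330) = 5988*(-960) = -5748480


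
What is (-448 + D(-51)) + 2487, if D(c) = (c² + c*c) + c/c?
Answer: 7242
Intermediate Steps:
D(c) = 1 + 2*c² (D(c) = (c² + c²) + 1 = 2*c² + 1 = 1 + 2*c²)
(-448 + D(-51)) + 2487 = (-448 + (1 + 2*(-51)²)) + 2487 = (-448 + (1 + 2*2601)) + 2487 = (-448 + (1 + 5202)) + 2487 = (-448 + 5203) + 2487 = 4755 + 2487 = 7242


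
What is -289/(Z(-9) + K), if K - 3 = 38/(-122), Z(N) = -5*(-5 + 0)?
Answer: -17629/1689 ≈ -10.438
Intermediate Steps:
Z(N) = 25 (Z(N) = -5*(-5) = 25)
K = 164/61 (K = 3 + 38/(-122) = 3 + 38*(-1/122) = 3 - 19/61 = 164/61 ≈ 2.6885)
-289/(Z(-9) + K) = -289/(25 + 164/61) = -289/1689/61 = -289*61/1689 = -1*17629/1689 = -17629/1689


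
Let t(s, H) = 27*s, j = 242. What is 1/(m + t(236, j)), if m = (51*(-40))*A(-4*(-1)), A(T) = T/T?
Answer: 1/4332 ≈ 0.00023084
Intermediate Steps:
A(T) = 1
m = -2040 (m = (51*(-40))*1 = -2040*1 = -2040)
1/(m + t(236, j)) = 1/(-2040 + 27*236) = 1/(-2040 + 6372) = 1/4332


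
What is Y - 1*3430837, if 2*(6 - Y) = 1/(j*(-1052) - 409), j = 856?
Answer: -6181815390701/1801842 ≈ -3.4308e+6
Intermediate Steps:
Y = 10811053/1801842 (Y = 6 - 1/(2*(856*(-1052) - 409)) = 6 - 1/(2*(-900512 - 409)) = 6 - ½/(-900921) = 6 - ½*(-1/900921) = 6 + 1/1801842 = 10811053/1801842 ≈ 6.0000)
Y - 1*3430837 = 10811053/1801842 - 1*3430837 = 10811053/1801842 - 3430837 = -6181815390701/1801842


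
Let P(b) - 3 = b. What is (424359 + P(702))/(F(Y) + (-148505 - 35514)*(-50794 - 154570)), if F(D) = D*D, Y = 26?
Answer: 53133/4723859824 ≈ 1.1248e-5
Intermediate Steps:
F(D) = D²
P(b) = 3 + b
(424359 + P(702))/(F(Y) + (-148505 - 35514)*(-50794 - 154570)) = (424359 + (3 + 702))/(26² + (-148505 - 35514)*(-50794 - 154570)) = (424359 + 705)/(676 - 184019*(-205364)) = 425064/(676 + 37790877916) = 425064/37790878592 = 425064*(1/37790878592) = 53133/4723859824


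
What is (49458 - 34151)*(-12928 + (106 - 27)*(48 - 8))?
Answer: -149518776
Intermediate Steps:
(49458 - 34151)*(-12928 + (106 - 27)*(48 - 8)) = 15307*(-12928 + 79*40) = 15307*(-12928 + 3160) = 15307*(-9768) = -149518776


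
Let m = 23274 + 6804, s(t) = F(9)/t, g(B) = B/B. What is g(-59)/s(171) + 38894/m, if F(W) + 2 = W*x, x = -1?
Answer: -2357752/165429 ≈ -14.252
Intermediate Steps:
F(W) = -2 - W (F(W) = -2 + W*(-1) = -2 - W)
g(B) = 1
s(t) = -11/t (s(t) = (-2 - 1*9)/t = (-2 - 9)/t = -11/t)
m = 30078
g(-59)/s(171) + 38894/m = 1/(-11/171) + 38894/30078 = 1/(-11*1/171) + 38894*(1/30078) = 1/(-11/171) + 19447/15039 = 1*(-171/11) + 19447/15039 = -171/11 + 19447/15039 = -2357752/165429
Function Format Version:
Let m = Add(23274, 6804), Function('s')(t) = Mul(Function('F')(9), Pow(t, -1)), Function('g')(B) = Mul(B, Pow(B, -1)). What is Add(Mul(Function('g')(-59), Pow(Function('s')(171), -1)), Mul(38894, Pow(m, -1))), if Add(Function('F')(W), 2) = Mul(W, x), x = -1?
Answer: Rational(-2357752, 165429) ≈ -14.252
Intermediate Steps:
Function('F')(W) = Add(-2, Mul(-1, W)) (Function('F')(W) = Add(-2, Mul(W, -1)) = Add(-2, Mul(-1, W)))
Function('g')(B) = 1
Function('s')(t) = Mul(-11, Pow(t, -1)) (Function('s')(t) = Mul(Add(-2, Mul(-1, 9)), Pow(t, -1)) = Mul(Add(-2, -9), Pow(t, -1)) = Mul(-11, Pow(t, -1)))
m = 30078
Add(Mul(Function('g')(-59), Pow(Function('s')(171), -1)), Mul(38894, Pow(m, -1))) = Add(Mul(1, Pow(Mul(-11, Pow(171, -1)), -1)), Mul(38894, Pow(30078, -1))) = Add(Mul(1, Pow(Mul(-11, Rational(1, 171)), -1)), Mul(38894, Rational(1, 30078))) = Add(Mul(1, Pow(Rational(-11, 171), -1)), Rational(19447, 15039)) = Add(Mul(1, Rational(-171, 11)), Rational(19447, 15039)) = Add(Rational(-171, 11), Rational(19447, 15039)) = Rational(-2357752, 165429)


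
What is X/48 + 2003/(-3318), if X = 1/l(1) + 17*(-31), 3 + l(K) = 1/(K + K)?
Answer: -1538381/132720 ≈ -11.591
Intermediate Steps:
l(K) = -3 + 1/(2*K) (l(K) = -3 + 1/(K + K) = -3 + 1/(2*K))
X = -2637/5 (X = 1/(-3 + (½)/1) + 17*(-31) = 1/(-3 + (½)*1) - 527 = 1/(-3 + ½) - 527 = 1/(-5/2) - 527 = -⅖ - 527 = -2637/5 ≈ -527.40)
X/48 + 2003/(-3318) = -2637/5/48 + 2003/(-3318) = -2637/5*1/48 + 2003*(-1/3318) = -879/80 - 2003/3318 = -1538381/132720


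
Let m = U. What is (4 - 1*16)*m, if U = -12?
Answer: 144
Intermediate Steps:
m = -12
(4 - 1*16)*m = (4 - 1*16)*(-12) = (4 - 16)*(-12) = -12*(-12) = 144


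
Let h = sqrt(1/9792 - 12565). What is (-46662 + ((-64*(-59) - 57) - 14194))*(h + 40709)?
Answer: -2325990133 - 3361*I*sqrt(2091620143)/24 ≈ -2.326e+9 - 6.4047e+6*I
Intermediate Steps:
h = I*sqrt(2091620143)/408 (h = sqrt(1/9792 - 12565) = sqrt(-123036479/9792) = I*sqrt(2091620143)/408 ≈ 112.09*I)
(-46662 + ((-64*(-59) - 57) - 14194))*(h + 40709) = (-46662 + ((-64*(-59) - 57) - 14194))*(I*sqrt(2091620143)/408 + 40709) = (-46662 + ((3776 - 57) - 14194))*(40709 + I*sqrt(2091620143)/408) = (-46662 + (3719 - 14194))*(40709 + I*sqrt(2091620143)/408) = (-46662 - 10475)*(40709 + I*sqrt(2091620143)/408) = -57137*(40709 + I*sqrt(2091620143)/408) = -2325990133 - 3361*I*sqrt(2091620143)/24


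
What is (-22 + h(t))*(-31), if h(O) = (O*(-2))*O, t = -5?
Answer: 2232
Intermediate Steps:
h(O) = -2*O² (h(O) = (-2*O)*O = -2*O²)
(-22 + h(t))*(-31) = (-22 - 2*(-5)²)*(-31) = (-22 - 2*25)*(-31) = (-22 - 50)*(-31) = -72*(-31) = 2232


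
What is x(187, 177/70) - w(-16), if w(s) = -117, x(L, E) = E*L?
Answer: 41289/70 ≈ 589.84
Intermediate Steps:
x(187, 177/70) - w(-16) = (177/70)*187 - 1*(-117) = (177*(1/70))*187 + 117 = (177/70)*187 + 117 = 33099/70 + 117 = 41289/70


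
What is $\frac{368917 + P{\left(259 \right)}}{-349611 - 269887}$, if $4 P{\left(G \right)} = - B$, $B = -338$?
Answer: $- \frac{738003}{1238996} \approx -0.59565$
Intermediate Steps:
$P{\left(G \right)} = \frac{169}{2}$ ($P{\left(G \right)} = \frac{\left(-1\right) \left(-338\right)}{4} = \frac{1}{4} \cdot 338 = \frac{169}{2}$)
$\frac{368917 + P{\left(259 \right)}}{-349611 - 269887} = \frac{368917 + \frac{169}{2}}{-349611 - 269887} = \frac{738003}{2 \left(-619498\right)} = \frac{738003}{2} \left(- \frac{1}{619498}\right) = - \frac{738003}{1238996}$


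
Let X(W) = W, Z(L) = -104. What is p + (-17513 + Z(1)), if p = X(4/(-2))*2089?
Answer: -21795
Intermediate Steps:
p = -4178 (p = (4/(-2))*2089 = (4*(-1/2))*2089 = -2*2089 = -4178)
p + (-17513 + Z(1)) = -4178 + (-17513 - 104) = -4178 - 17617 = -21795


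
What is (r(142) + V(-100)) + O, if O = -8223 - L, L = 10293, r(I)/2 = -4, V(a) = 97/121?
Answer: -2241307/121 ≈ -18523.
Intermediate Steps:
V(a) = 97/121 (V(a) = 97*(1/121) = 97/121)
r(I) = -8 (r(I) = 2*(-4) = -8)
O = -18516 (O = -8223 - 1*10293 = -8223 - 10293 = -18516)
(r(142) + V(-100)) + O = (-8 + 97/121) - 18516 = -871/121 - 18516 = -2241307/121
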